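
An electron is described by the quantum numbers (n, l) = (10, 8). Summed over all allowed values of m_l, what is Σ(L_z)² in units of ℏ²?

The allowed m_l values are -8, -7, -6, -5, -4, -3, -2, -1, 0, 1, 2, 3, 4, 5, 6, 7, 8.
Summing m² from −8 to 8: Σ m_l² = 408.

Σ(L_z)² = 408 ℏ²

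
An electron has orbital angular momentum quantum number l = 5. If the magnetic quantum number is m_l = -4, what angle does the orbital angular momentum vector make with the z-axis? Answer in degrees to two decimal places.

θ ≈ 136.91°

|L| = √(l(l+1)) ℏ = √30 ℏ.
L_z = m_l ℏ = −4ℏ.
cos θ = L_z/|L| = -4/√30, so θ ≈ 136.91°.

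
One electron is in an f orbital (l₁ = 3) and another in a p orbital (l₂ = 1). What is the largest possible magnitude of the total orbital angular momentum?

L runs from |3 − 1| = 2 to 3 + 1 = 4.
Allowed values: L = 2, 3, 4.
The largest magnitude corresponds to L = 4: |L_tot| = ℏ√(4·5) = 2√5 ℏ.

|L_tot|_max = 2√5 ℏ ≈ 4.472ℏ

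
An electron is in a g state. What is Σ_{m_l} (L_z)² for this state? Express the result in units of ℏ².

A g state has l = 4.
The allowed m_l values are -4, -3, -2, -1, 0, 1, 2, 3, 4.
Σ m_l² = 2·(1 + 4 + 9 + 16) = 60.

Σ(L_z)² = 60 ℏ²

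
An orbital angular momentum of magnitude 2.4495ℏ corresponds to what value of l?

(|L|/ℏ)² = l(l+1) = 6.
l² + l − 6 = 0 ⇒ l = 2.

l = 2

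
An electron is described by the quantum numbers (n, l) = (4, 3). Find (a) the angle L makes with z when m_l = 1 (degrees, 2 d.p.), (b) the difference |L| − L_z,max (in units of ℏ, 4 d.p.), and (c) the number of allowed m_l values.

θ(m_l=1) ≈ 73.22°; |L|−L_z,max ≈ 0.4641ℏ; 7 values

For m_l = 1: cos θ = 1/√12, θ ≈ 73.22°.
|L| − L_z,max = (2√3 − 3)ℏ ≈ 0.4641ℏ.
There are 2l+1 = 7 values of m_l.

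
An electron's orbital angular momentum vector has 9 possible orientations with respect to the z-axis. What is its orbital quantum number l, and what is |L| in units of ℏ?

Since there are 2l+1 = 9 values of m_l, l = 4.
|L| = ℏ√(l(l+1)) = ℏ√(4·5) = 2√5 ℏ.

l = 4, |L| = 2√5 ℏ ≈ 4.472ℏ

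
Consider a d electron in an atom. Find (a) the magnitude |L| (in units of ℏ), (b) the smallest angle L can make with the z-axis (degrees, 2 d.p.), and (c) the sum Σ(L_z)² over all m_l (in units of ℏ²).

The letter d corresponds to l = 2.
|L| = ℏ√(2·3) = √6 ℏ ≈ 2.449ℏ.
cos θ_min = 2/√6, so θ_min ≈ 35.26°.
Σ m_l² = 10, so Σ(L_z)² = 10 ℏ².

|L| = √6 ℏ ≈ 2.449ℏ; θ_min ≈ 35.26°; Σ(L_z)² = 10 ℏ²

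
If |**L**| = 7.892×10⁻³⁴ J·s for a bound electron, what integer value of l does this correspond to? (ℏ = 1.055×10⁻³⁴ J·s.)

In units of ℏ, |L| ≈ 7.481.
(|L|/ℏ)² = l(l+1) ≈ 55.96 ⇒ l = 7.

l = 7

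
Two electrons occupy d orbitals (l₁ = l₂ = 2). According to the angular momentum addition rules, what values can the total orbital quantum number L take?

The total orbital quantum number L ranges from |l₁ − l₂| to l₁ + l₂ in integer steps.
L ∈ {0, 1, 2, 3, 4}.

L = 0, 1, 2, 3, 4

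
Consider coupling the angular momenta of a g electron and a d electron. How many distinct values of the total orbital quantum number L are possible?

5

The total orbital quantum number L ranges from |l₁ − l₂| to l₁ + l₂ in integer steps.
So L can be 2, 3, 4, 5, 6.
That is 5 values.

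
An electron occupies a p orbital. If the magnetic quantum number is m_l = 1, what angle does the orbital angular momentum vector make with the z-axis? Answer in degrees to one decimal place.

θ ≈ 45.0°

A p state has l = 1.
|L| = √(l(l+1)) ℏ = √2 ℏ.
L_z = m_l ℏ = 1ℏ.
cos θ = L_z/|L| = 1/√2, so θ ≈ 45.0°.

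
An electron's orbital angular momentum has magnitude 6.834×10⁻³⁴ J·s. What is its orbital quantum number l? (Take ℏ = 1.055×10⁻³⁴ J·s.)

Dividing by ℏ: |L|/ℏ ≈ 6.478.
Set l(l+1) = 41.96; the integer solution is l = 6.

l = 6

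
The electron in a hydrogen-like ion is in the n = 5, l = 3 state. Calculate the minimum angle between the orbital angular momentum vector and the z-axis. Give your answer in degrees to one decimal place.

θ_min ≈ 30.0°

|L| = ℏ√(l(l+1)) = 2√3 ℏ.
The smallest angle corresponds to the largest L_z, i.e. m_l = l = 3, giving L_z = 3ℏ.
cos θ_min = 3/√12, so θ_min ≈ 30.0°.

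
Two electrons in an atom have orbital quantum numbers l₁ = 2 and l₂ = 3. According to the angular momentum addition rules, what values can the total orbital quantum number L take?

L = 1, 2, 3, 4, 5

L runs from |2 − 3| = 1 to 2 + 3 = 5.
L ∈ {1, 2, 3, 4, 5}.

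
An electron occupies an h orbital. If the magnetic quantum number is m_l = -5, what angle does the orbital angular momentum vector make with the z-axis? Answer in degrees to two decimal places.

θ ≈ 155.91°

An h state has l = 5.
|L|² = l(l+1)ℏ² = 30ℏ², so |L| = √30 ℏ.
L_z = m_l ℏ = −5ℏ.
cos θ = L_z/|L| = -5/√30, so θ ≈ 155.91°.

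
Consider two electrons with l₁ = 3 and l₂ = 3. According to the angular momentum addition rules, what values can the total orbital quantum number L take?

The total orbital quantum number L ranges from |l₁ − l₂| to l₁ + l₂ in integer steps.
L ∈ {0, 1, 2, 3, 4, 5, 6}.

L = 0, 1, 2, 3, 4, 5, 6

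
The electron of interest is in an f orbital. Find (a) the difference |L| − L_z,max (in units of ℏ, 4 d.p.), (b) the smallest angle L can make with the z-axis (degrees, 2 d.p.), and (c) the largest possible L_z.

|L|−L_z,max ≈ 0.4641ℏ; θ_min ≈ 30.00°; L_z,max = 3ℏ

An f state has l = 3.
|L| − L_z,max = (2√3 − 3)ℏ ≈ 0.4641ℏ.
cos θ_min = 3/√12, so θ_min ≈ 30.00°.
L_z,max = lℏ = 3ℏ.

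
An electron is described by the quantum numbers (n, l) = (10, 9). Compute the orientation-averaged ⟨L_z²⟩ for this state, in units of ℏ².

⟨L_z²⟩ = 30 ℏ²

The allowed m_l values are -9, -8, -7, -6, -5, -4, -3, -2, -1, 0, 1, 2, 3, 4, 5, 6, 7, 8, 9.
⟨L_z²⟩ = ℏ²·(Σ m_l²)/(2l+1) = ℏ²·570/19 = 30ℏ².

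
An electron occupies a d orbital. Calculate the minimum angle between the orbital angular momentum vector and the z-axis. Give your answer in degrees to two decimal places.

θ_min ≈ 35.26°

The letter d corresponds to l = 2.
|L|² = l(l+1)ℏ² = 6ℏ², so |L| = √6 ℏ.
The smallest angle corresponds to the largest L_z, i.e. m_l = l = 2, giving L_z = 2ℏ.
cos θ_min = 2/√6, so θ_min ≈ 35.26°.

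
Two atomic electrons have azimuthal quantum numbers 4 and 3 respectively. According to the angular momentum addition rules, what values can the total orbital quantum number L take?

L runs from |4 − 3| = 1 to 4 + 3 = 7.
So L can be 1, 2, 3, 4, 5, 6, 7.

L = 1, 2, 3, 4, 5, 6, 7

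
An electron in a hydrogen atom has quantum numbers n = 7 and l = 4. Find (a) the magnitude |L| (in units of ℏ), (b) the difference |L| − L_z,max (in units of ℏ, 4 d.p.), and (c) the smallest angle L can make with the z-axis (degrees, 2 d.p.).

|L| = 2√5 ℏ ≈ 4.472ℏ; |L|−L_z,max ≈ 0.4721ℏ; θ_min ≈ 26.57°

|L| = ℏ√(4·5) = 2√5 ℏ ≈ 4.472ℏ.
|L| − L_z,max = (2√5 − 4)ℏ ≈ 0.4721ℏ.
cos θ_min = 4/√20, so θ_min ≈ 26.57°.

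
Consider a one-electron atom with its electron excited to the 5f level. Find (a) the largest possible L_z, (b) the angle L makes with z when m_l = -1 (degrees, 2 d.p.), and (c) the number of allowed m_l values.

L_z,max = 3ℏ; θ(m_l=-1) ≈ 106.78°; 7 values

The 5f level has l = 3.
L_z,max = lℏ = 3ℏ.
For m_l = -1: cos θ = -1/√12, θ ≈ 106.78°.
There are 2l+1 = 7 values of m_l.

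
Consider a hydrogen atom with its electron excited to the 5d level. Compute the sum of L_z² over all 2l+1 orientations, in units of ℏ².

The 5d level has l = 2.
m_l ∈ {-2, -1, 0, 1, 2}.
Σ m_l² = 2·(1 + 4) = 10.

Σ(L_z)² = 10 ℏ²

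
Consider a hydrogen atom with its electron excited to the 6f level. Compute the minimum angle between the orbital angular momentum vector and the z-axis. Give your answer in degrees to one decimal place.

The 6f level has l = 3.
|L|² = l(l+1)ℏ² = 12ℏ², so |L| = 2√3 ℏ.
The smallest angle corresponds to the largest L_z, i.e. m_l = l = 3, giving L_z = 3ℏ.
cos θ_min = 3/√12, so θ_min ≈ 30.0°.

θ_min ≈ 30.0°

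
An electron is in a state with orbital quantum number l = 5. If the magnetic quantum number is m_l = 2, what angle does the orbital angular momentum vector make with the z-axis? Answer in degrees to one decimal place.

|L|² = l(l+1)ℏ² = 30ℏ², so |L| = √30 ℏ.
L_z = m_l ℏ = 2ℏ.
cos θ = L_z/|L| = 2/√30, so θ ≈ 68.6°.

θ ≈ 68.6°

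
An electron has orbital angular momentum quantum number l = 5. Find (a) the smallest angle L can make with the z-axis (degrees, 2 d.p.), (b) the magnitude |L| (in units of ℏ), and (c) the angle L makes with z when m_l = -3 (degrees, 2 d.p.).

cos θ_min = 5/√30, so θ_min ≈ 24.09°.
|L| = ℏ√(5·6) = √30 ℏ ≈ 5.477ℏ.
For m_l = -3: cos θ = -3/√30, θ ≈ 123.21°.

θ_min ≈ 24.09°; |L| = √30 ℏ ≈ 5.477ℏ; θ(m_l=-3) ≈ 123.21°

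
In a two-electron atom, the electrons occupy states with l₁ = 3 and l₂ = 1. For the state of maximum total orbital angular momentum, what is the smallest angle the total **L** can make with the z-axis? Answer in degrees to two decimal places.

θ_min ≈ 26.57°

The total orbital quantum number L ranges from |l₁ − l₂| to l₁ + l₂ in integer steps.
So L can be 2, 3, 4.
The maximum is L = 4, with |L_tot| = ℏ√(4·5) = 2√5 ℏ.
The minimum angle with z is arccos(4/√20) ≈ 26.57°.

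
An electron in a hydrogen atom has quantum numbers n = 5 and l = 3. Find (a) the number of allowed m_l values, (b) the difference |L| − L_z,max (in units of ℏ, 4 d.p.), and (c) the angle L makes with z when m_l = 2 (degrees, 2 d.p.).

7 values; |L|−L_z,max ≈ 0.4641ℏ; θ(m_l=2) ≈ 54.74°

There are 2l+1 = 7 values of m_l.
|L| − L_z,max = (2√3 − 3)ℏ ≈ 0.4641ℏ.
For m_l = 2: cos θ = 2/√12, θ ≈ 54.74°.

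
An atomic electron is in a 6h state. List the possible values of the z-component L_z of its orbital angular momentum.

The 6h subshell has l = 5.
L_z = m_l ℏ with m_l ranging from −l to +l in integer steps.
For l = 5: m_l ∈ {-5, -4, -3, -2, -1, 0, 1, 2, 3, 4, 5}.

L_z ∈ {−5ℏ, −4ℏ, −3ℏ, −2ℏ, −ℏ, 0, ℏ, 2ℏ, 3ℏ, 4ℏ, 5ℏ}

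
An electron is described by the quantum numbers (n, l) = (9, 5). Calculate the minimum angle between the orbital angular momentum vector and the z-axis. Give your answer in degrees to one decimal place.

|L| = √(l(l+1)) ℏ = √30 ℏ.
The smallest angle corresponds to the largest L_z, i.e. m_l = l = 5, giving L_z = 5ℏ.
cos θ_min = 5/√30, so θ_min ≈ 24.1°.

θ_min ≈ 24.1°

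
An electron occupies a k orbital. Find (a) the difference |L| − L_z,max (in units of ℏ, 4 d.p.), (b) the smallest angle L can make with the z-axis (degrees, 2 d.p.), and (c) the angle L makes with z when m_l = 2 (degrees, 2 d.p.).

For a k orbital, l = 7.
|L| − L_z,max = (2√14 − 7)ℏ ≈ 0.4833ℏ.
cos θ_min = 7/√56, so θ_min ≈ 20.70°.
For m_l = 2: cos θ = 2/√56, θ ≈ 74.50°.

|L|−L_z,max ≈ 0.4833ℏ; θ_min ≈ 20.70°; θ(m_l=2) ≈ 74.50°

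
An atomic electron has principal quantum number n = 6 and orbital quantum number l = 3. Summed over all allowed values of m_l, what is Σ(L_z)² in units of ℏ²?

The allowed m_l values are -3, -2, -1, 0, 1, 2, 3.
Σ m_l² = l(l+1)(2l+1)/3 = 3·4·7/3 = 28.

Σ(L_z)² = 28 ℏ²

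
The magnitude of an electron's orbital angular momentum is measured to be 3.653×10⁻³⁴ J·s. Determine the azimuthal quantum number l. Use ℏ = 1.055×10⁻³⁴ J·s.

l = 3

In units of ℏ, |L| ≈ 3.463.
Set l(l+1) = 11.99; the integer solution is l = 3.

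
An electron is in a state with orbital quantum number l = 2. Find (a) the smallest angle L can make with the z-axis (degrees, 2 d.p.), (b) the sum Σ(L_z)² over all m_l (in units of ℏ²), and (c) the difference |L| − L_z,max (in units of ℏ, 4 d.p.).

cos θ_min = 2/√6, so θ_min ≈ 35.26°.
Σ m_l² = 10, so Σ(L_z)² = 10 ℏ².
|L| − L_z,max = (√6 − 2)ℏ ≈ 0.4495ℏ.

θ_min ≈ 35.26°; Σ(L_z)² = 10 ℏ²; |L|−L_z,max ≈ 0.4495ℏ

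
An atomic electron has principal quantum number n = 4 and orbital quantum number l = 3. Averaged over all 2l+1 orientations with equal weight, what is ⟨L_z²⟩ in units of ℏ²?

⟨L_z²⟩ = 4 ℏ²

m_l ∈ {-3, -2, -1, 0, 1, 2, 3}.
⟨L_z²⟩ = ℏ²·(Σ m_l²)/(2l+1) = ℏ²·28/7 = 4ℏ².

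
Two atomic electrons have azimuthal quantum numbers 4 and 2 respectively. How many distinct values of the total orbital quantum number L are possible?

5

L runs from |4 − 2| = 2 to 4 + 2 = 6.
So L can be 2, 3, 4, 5, 6.
That is 5 values.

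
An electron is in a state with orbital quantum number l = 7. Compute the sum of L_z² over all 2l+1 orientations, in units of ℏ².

Σ(L_z)² = 280 ℏ²

The allowed m_l values are -7, -6, -5, -4, -3, -2, -1, 0, 1, 2, 3, 4, 5, 6, 7.
Summing m² from −7 to 7: Σ m_l² = 280.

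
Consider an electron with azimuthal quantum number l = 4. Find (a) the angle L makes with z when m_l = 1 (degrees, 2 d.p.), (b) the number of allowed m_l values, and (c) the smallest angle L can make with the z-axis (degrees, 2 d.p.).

For m_l = 1: cos θ = 1/√20, θ ≈ 77.08°.
There are 2l+1 = 9 values of m_l.
cos θ_min = 4/√20, so θ_min ≈ 26.57°.

θ(m_l=1) ≈ 77.08°; 9 values; θ_min ≈ 26.57°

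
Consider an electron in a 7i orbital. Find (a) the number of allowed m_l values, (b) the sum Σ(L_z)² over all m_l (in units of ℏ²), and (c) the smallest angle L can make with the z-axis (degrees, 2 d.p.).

13 values; Σ(L_z)² = 182 ℏ²; θ_min ≈ 22.21°

For 7i, l = 6.
There are 2l+1 = 13 values of m_l.
Σ m_l² = 182, so Σ(L_z)² = 182 ℏ².
cos θ_min = 6/√42, so θ_min ≈ 22.21°.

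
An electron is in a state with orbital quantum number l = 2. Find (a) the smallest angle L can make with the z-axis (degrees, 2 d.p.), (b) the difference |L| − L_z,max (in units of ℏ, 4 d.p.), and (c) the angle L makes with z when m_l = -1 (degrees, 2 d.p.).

cos θ_min = 2/√6, so θ_min ≈ 35.26°.
|L| − L_z,max = (√6 − 2)ℏ ≈ 0.4495ℏ.
For m_l = -1: cos θ = -1/√6, θ ≈ 114.09°.

θ_min ≈ 35.26°; |L|−L_z,max ≈ 0.4495ℏ; θ(m_l=-1) ≈ 114.09°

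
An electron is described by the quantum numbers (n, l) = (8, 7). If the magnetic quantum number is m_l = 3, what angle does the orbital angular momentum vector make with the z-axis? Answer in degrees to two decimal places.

θ ≈ 66.37°

|L|² = l(l+1)ℏ² = 56ℏ², so |L| = 2√14 ℏ.
L_z = m_l ℏ = 3ℏ.
cos θ = L_z/|L| = 3/√56, so θ ≈ 66.37°.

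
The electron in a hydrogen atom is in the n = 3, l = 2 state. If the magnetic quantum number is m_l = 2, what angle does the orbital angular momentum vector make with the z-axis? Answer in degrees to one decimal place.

|L| = ℏ√(l(l+1)) = √6 ℏ.
L_z = m_l ℏ = 2ℏ.
cos θ = L_z/|L| = 2/√6, so θ ≈ 35.3°.

θ ≈ 35.3°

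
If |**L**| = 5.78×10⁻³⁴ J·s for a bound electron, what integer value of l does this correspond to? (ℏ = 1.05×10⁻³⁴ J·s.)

l = 5

Dividing by ℏ: |L|/ℏ ≈ 5.505.
Set l(l+1) = 30.30; the integer solution is l = 5.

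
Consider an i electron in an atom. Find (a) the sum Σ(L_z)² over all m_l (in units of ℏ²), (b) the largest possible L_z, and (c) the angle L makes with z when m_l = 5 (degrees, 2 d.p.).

For an i orbital, l = 6.
Σ m_l² = 182, so Σ(L_z)² = 182 ℏ².
L_z,max = lℏ = 6ℏ.
For m_l = 5: cos θ = 5/√42, θ ≈ 39.51°.

Σ(L_z)² = 182 ℏ²; L_z,max = 6ℏ; θ(m_l=5) ≈ 39.51°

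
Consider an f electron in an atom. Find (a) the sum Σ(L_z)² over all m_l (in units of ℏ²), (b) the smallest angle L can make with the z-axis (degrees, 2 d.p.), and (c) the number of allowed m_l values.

Σ(L_z)² = 28 ℏ²; θ_min ≈ 30.00°; 7 values

F corresponds to l = 3.
Σ m_l² = 28, so Σ(L_z)² = 28 ℏ².
cos θ_min = 3/√12, so θ_min ≈ 30.00°.
There are 2l+1 = 7 values of m_l.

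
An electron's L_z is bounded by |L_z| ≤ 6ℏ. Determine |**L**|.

Since max m_l = l, l = 6.
|L| = √(l(l+1)) ℏ = √42 ℏ.

|L| = √42 ℏ ≈ 6.481ℏ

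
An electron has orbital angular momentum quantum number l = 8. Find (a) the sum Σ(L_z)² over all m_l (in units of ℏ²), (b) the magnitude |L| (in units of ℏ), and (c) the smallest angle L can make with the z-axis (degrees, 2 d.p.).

Σ(L_z)² = 408 ℏ²; |L| = 6√2 ℏ ≈ 8.485ℏ; θ_min ≈ 19.47°

Σ m_l² = 408, so Σ(L_z)² = 408 ℏ².
|L| = ℏ√(8·9) = 6√2 ℏ ≈ 8.485ℏ.
cos θ_min = 8/√72, so θ_min ≈ 19.47°.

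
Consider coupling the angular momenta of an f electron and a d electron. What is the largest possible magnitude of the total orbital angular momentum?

|L_tot|_max = √30 ℏ ≈ 5.477ℏ

L runs from |3 − 2| = 1 to 3 + 2 = 5.
L ∈ {1, 2, 3, 4, 5}.
The largest magnitude corresponds to L = 5: |L_tot| = ℏ√(5·6) = √30 ℏ.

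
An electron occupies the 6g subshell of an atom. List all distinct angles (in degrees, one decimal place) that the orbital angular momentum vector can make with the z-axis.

θ ∈ {26.6°, 47.9°, 63.4°, 77.1°, 90.0°, 102.9°, 116.6°, 132.1°, 153.4°}

The 6g subshell has l = 4.
|L| = √(l(l+1)) ℏ = 2√5 ℏ.
cos θ = m_l/√20 for each m_l ∈ {-4, -3, -2, -1, 0, 1, 2, 3, 4}.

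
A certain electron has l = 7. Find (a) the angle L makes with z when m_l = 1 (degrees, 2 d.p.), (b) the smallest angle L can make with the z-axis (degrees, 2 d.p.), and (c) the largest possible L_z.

For m_l = 1: cos θ = 1/√56, θ ≈ 82.32°.
cos θ_min = 7/√56, so θ_min ≈ 20.70°.
L_z,max = lℏ = 7ℏ.

θ(m_l=1) ≈ 82.32°; θ_min ≈ 20.70°; L_z,max = 7ℏ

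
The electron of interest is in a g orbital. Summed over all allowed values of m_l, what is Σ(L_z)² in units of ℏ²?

A g state has l = 4.
The allowed m_l values are -4, -3, -2, -1, 0, 1, 2, 3, 4.
Summing m² from −4 to 4: Σ m_l² = 60.

Σ(L_z)² = 60 ℏ²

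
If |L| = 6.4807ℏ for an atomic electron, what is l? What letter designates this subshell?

(|L|/ℏ)² = l(l+1) = 42.
The positive root is l = 6.

l = 6 (i orbital)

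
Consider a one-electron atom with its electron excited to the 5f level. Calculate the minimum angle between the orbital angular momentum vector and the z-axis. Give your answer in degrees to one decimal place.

θ_min ≈ 30.0°

The 5f level has l = 3.
|L| = ℏ√(l(l+1)) = 2√3 ℏ.
The smallest angle corresponds to the largest L_z, i.e. m_l = l = 3, giving L_z = 3ℏ.
cos θ_min = 3/√12, so θ_min ≈ 30.0°.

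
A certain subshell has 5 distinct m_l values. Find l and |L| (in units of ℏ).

l = 2, |L| = √6 ℏ ≈ 2.449ℏ

Since there are 2l+1 = 5 values of m_l, l = 2.
Then |L| = √(l(l+1)) ℏ = √6 ℏ.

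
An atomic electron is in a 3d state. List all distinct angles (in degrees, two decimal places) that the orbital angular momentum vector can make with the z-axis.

The 3d subshell has l = 2.
|L| = √(l(l+1)) ℏ = √6 ℏ.
cos θ = m_l/√6 for each m_l ∈ {-2, -1, 0, 1, 2}.

θ ∈ {35.26°, 65.91°, 90.00°, 114.09°, 144.74°}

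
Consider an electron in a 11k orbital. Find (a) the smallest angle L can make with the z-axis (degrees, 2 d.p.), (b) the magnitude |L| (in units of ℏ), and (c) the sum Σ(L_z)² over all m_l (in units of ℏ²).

The 11k subshell has l = 7.
cos θ_min = 7/√56, so θ_min ≈ 20.70°.
|L| = ℏ√(7·8) = 2√14 ℏ ≈ 7.483ℏ.
Σ m_l² = 280, so Σ(L_z)² = 280 ℏ².

θ_min ≈ 20.70°; |L| = 2√14 ℏ ≈ 7.483ℏ; Σ(L_z)² = 280 ℏ²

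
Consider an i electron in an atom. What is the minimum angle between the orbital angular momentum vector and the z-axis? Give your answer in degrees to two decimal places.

θ_min ≈ 22.21°

The letter i corresponds to l = 6.
|L| = √(l(l+1)) ℏ = √42 ℏ.
The smallest angle corresponds to the largest L_z, i.e. m_l = l = 6, giving L_z = 6ℏ.
cos θ_min = 6/√42, so θ_min ≈ 22.21°.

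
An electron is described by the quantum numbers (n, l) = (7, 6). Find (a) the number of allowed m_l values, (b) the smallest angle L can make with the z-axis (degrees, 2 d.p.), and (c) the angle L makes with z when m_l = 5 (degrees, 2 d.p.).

There are 2l+1 = 13 values of m_l.
cos θ_min = 6/√42, so θ_min ≈ 22.21°.
For m_l = 5: cos θ = 5/√42, θ ≈ 39.51°.

13 values; θ_min ≈ 22.21°; θ(m_l=5) ≈ 39.51°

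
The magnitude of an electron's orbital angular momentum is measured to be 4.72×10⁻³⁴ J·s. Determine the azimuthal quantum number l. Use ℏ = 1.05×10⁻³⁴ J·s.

In units of ℏ, |L| ≈ 4.495.
l(l+1) ≈ 4.495² ≈ 20.21, so l = 4.

l = 4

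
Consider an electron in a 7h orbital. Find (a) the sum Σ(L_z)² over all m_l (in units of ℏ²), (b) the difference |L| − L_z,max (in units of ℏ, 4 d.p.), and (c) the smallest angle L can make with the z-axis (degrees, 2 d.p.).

The 7h subshell has l = 5.
Σ m_l² = 110, so Σ(L_z)² = 110 ℏ².
|L| − L_z,max = (√30 − 5)ℏ ≈ 0.4772ℏ.
cos θ_min = 5/√30, so θ_min ≈ 24.09°.

Σ(L_z)² = 110 ℏ²; |L|−L_z,max ≈ 0.4772ℏ; θ_min ≈ 24.09°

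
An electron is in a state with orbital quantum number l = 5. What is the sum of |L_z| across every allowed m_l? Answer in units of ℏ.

Σ|L_z| = 30 ℏ

m_l runs from −5 to 5, i.e. {-5, -4, -3, -2, -1, 0, 1, 2, 3, 4, 5}.
Σ|m_l| = 2(1+2+…+5) = 30.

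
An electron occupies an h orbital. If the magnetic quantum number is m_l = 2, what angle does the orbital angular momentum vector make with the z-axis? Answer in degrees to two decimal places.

An h state has l = 5.
|L| = ℏ√(l(l+1)) = √30 ℏ.
L_z = m_l ℏ = 2ℏ.
cos θ = L_z/|L| = 2/√30, so θ ≈ 68.58°.

θ ≈ 68.58°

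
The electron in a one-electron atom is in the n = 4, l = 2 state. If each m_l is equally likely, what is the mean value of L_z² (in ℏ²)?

⟨L_z²⟩ = 2 ℏ²

The allowed m_l values are -2, -1, 0, 1, 2.
⟨L_z²⟩ = ℏ²·(Σ m_l²)/(2l+1) = ℏ²·10/5 = 2ℏ².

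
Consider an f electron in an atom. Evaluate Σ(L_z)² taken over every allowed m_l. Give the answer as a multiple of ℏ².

Σ(L_z)² = 28 ℏ²

For an f orbital, l = 3.
m_l runs from −3 to 3, i.e. {-3, -2, -1, 0, 1, 2, 3}.
Σ m_l² = 2·(1 + 4 + 9) = 28.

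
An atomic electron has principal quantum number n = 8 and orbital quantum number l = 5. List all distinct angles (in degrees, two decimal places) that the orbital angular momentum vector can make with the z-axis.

θ ∈ {24.09°, 43.09°, 56.79°, 68.58°, 79.48°, 90.00°, 100.52°, 111.42°, 123.21°, 136.91°, 155.91°}

|L| = √(l(l+1)) ℏ = √30 ℏ.
cos θ = m_l/√30 for each m_l ∈ {-5, -4, -3, -2, -1, 0, 1, 2, 3, 4, 5}.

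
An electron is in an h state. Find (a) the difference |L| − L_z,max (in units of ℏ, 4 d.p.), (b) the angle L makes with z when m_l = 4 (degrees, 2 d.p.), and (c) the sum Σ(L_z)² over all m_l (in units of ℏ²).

For an h orbital, l = 5.
|L| − L_z,max = (√30 − 5)ℏ ≈ 0.4772ℏ.
For m_l = 4: cos θ = 4/√30, θ ≈ 43.09°.
Σ m_l² = 110, so Σ(L_z)² = 110 ℏ².

|L|−L_z,max ≈ 0.4772ℏ; θ(m_l=4) ≈ 43.09°; Σ(L_z)² = 110 ℏ²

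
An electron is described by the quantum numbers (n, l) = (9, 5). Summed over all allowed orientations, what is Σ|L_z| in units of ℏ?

m_l runs from −5 to 5, i.e. {-5, -4, -3, -2, -1, 0, 1, 2, 3, 4, 5}.
Σ|m_l| = l(l+1) = 30.

Σ|L_z| = 30 ℏ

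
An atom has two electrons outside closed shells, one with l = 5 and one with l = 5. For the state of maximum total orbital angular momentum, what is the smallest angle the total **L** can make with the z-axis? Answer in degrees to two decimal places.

θ_min ≈ 17.55°

L runs from |5 − 5| = 0 to 5 + 5 = 10.
L ∈ {0, 1, 2, 3, 4, 5, 6, 7, 8, 9, 10}.
The maximum is L = 10, with |L_tot| = ℏ√(10·11) = √110 ℏ.
The minimum angle with z is arccos(10/√110) ≈ 17.55°.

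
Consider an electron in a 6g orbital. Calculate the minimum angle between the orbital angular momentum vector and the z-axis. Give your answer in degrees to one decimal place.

For 6g, l = 4.
|L| = √(l(l+1)) ℏ = 2√5 ℏ.
The smallest angle corresponds to the largest L_z, i.e. m_l = l = 4, giving L_z = 4ℏ.
cos θ_min = 4/√20, so θ_min ≈ 26.6°.

θ_min ≈ 26.6°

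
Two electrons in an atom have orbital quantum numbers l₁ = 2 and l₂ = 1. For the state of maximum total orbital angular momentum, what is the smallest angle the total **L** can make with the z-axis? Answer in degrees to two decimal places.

L runs from |2 − 1| = 1 to 2 + 1 = 3.
Allowed values: L = 1, 2, 3.
The maximum is L = 3, with |L_tot| = ℏ√(3·4) = 2√3 ℏ.
The minimum angle with z is arccos(3/√12) ≈ 30.00°.

θ_min ≈ 30.00°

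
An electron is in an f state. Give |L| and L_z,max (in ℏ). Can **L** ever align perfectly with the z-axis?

No: L_z,max = 3ℏ < |L| = 2√3 ℏ ≈ 3.464ℏ

An f state has l = 3.
|L| = 2√3 ℏ ≈ 3.4641ℏ, while L_z,max = lℏ = 3ℏ.
Since |L| > L_z,max, the vector can never point exactly along z; the closest it comes is θ_min = arccos(3/√12) ≈ 30.0°.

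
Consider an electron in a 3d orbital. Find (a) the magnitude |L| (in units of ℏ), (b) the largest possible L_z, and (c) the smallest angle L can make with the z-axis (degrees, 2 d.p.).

|L| = √6 ℏ ≈ 2.449ℏ; L_z,max = 2ℏ; θ_min ≈ 35.26°

The 3d subshell has l = 2.
|L| = ℏ√(2·3) = √6 ℏ ≈ 2.449ℏ.
L_z,max = lℏ = 2ℏ.
cos θ_min = 2/√6, so θ_min ≈ 35.26°.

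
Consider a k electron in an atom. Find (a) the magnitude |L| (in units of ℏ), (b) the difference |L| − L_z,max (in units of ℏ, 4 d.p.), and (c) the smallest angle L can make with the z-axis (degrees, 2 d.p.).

|L| = 2√14 ℏ ≈ 7.483ℏ; |L|−L_z,max ≈ 0.4833ℏ; θ_min ≈ 20.70°

The letter k corresponds to l = 7.
|L| = ℏ√(7·8) = 2√14 ℏ ≈ 7.483ℏ.
|L| − L_z,max = (2√14 − 7)ℏ ≈ 0.4833ℏ.
cos θ_min = 7/√56, so θ_min ≈ 20.70°.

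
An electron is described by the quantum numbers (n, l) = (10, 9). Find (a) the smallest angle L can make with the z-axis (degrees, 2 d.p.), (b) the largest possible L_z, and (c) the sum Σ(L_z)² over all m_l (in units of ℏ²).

θ_min ≈ 18.43°; L_z,max = 9ℏ; Σ(L_z)² = 570 ℏ²

cos θ_min = 9/√90, so θ_min ≈ 18.43°.
L_z,max = lℏ = 9ℏ.
Σ m_l² = 570, so Σ(L_z)² = 570 ℏ².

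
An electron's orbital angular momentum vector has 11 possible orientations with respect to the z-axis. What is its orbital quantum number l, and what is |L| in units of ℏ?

11 = 2l + 1, so l = (11−1)/2 = 5.
Then |L| = √(l(l+1)) ℏ = √30 ℏ.

l = 5, |L| = √30 ℏ ≈ 5.477ℏ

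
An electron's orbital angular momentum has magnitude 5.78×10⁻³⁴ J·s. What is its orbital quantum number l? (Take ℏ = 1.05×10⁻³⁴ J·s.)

Dividing by ℏ: |L|/ℏ ≈ 5.505.
(|L|/ℏ)² = l(l+1) ≈ 30.30 ⇒ l = 5.

l = 5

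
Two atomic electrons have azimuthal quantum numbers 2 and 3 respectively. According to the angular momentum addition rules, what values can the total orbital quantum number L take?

L = 1, 2, 3, 4, 5

L runs from |2 − 3| = 1 to 2 + 3 = 5.
L ∈ {1, 2, 3, 4, 5}.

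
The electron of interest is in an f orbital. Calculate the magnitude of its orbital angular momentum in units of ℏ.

An f state has l = 3.
|L| = ℏ√(l(l+1)) = ℏ√(3·4) = 2√3 ℏ

|L| = 2√3 ℏ ≈ 3.464ℏ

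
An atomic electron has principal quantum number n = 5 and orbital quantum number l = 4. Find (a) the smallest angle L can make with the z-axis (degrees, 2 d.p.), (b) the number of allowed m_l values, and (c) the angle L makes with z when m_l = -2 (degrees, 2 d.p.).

cos θ_min = 4/√20, so θ_min ≈ 26.57°.
There are 2l+1 = 9 values of m_l.
For m_l = -2: cos θ = -2/√20, θ ≈ 116.57°.

θ_min ≈ 26.57°; 9 values; θ(m_l=-2) ≈ 116.57°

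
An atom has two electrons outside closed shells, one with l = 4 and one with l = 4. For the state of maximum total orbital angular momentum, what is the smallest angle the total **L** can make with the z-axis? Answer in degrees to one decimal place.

θ_min ≈ 19.5°

By the triangle rule, |l₁ − l₂| ≤ L ≤ l₁ + l₂.
So L can be 0, 1, 2, 3, 4, 5, 6, 7, 8.
The maximum is L = 8, with |L_tot| = ℏ√(8·9) = 6√2 ℏ.
The minimum angle with z is arccos(8/√72) ≈ 19.5°.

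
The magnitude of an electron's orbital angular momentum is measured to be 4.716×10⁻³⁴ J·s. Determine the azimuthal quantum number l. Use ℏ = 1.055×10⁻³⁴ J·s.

Dividing by ℏ: |L|/ℏ ≈ 4.470.
l(l+1) ≈ 4.470² ≈ 19.98, so l = 4.

l = 4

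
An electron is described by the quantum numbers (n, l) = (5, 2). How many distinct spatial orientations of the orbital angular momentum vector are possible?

The number of m_l values is 2l + 1 = 2·2 + 1 = 5.

5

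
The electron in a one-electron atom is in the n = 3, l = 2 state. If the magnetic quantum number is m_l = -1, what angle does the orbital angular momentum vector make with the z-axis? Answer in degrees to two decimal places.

|L| = √(l(l+1)) ℏ = √6 ℏ.
L_z = m_l ℏ = −1ℏ.
cos θ = L_z/|L| = -1/√6, so θ ≈ 114.09°.

θ ≈ 114.09°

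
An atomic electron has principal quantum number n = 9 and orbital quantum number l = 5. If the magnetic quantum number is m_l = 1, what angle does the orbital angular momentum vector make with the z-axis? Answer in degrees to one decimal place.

|L|² = l(l+1)ℏ² = 30ℏ², so |L| = √30 ℏ.
L_z = m_l ℏ = 1ℏ.
cos θ = L_z/|L| = 1/√30, so θ ≈ 79.5°.

θ ≈ 79.5°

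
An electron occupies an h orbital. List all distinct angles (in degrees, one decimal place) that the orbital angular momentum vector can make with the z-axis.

For an h orbital, l = 5.
|L|² = l(l+1)ℏ² = 30ℏ², so |L| = √30 ℏ.
cos θ = m_l/√30 for each m_l ∈ {-5, -4, -3, -2, -1, 0, 1, 2, 3, 4, 5}.

θ ∈ {24.1°, 43.1°, 56.8°, 68.6°, 79.5°, 90.0°, 100.5°, 111.4°, 123.2°, 136.9°, 155.9°}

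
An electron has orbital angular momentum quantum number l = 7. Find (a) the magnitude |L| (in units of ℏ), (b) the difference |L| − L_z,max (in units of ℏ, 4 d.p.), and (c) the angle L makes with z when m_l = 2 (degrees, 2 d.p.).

|L| = ℏ√(7·8) = 2√14 ℏ ≈ 7.483ℏ.
|L| − L_z,max = (2√14 − 7)ℏ ≈ 0.4833ℏ.
For m_l = 2: cos θ = 2/√56, θ ≈ 74.50°.

|L| = 2√14 ℏ ≈ 7.483ℏ; |L|−L_z,max ≈ 0.4833ℏ; θ(m_l=2) ≈ 74.50°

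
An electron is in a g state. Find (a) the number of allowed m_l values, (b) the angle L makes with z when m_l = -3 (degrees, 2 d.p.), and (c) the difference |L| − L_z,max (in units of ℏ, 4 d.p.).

The letter g corresponds to l = 4.
There are 2l+1 = 9 values of m_l.
For m_l = -3: cos θ = -3/√20, θ ≈ 132.13°.
|L| − L_z,max = (2√5 − 4)ℏ ≈ 0.4721ℏ.

9 values; θ(m_l=-3) ≈ 132.13°; |L|−L_z,max ≈ 0.4721ℏ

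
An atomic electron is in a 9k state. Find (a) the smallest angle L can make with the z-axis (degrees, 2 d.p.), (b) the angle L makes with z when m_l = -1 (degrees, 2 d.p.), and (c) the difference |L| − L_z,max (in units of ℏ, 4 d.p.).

θ_min ≈ 20.70°; θ(m_l=-1) ≈ 97.68°; |L|−L_z,max ≈ 0.4833ℏ

For 9k, l = 7.
cos θ_min = 7/√56, so θ_min ≈ 20.70°.
For m_l = -1: cos θ = -1/√56, θ ≈ 97.68°.
|L| − L_z,max = (2√14 − 7)ℏ ≈ 0.4833ℏ.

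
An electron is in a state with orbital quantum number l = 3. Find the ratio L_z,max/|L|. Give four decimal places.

|L| = 2√3 ℏ ≈ 3.4641ℏ, while L_z,max = lℏ = 3ℏ.
L_z,max/|L| = 3/√12 = 0.8660.

L_z,max/|L| = 0.8660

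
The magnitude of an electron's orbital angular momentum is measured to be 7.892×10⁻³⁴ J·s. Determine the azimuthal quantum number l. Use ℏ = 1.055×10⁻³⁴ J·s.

|L|/ℏ = (7.892×10⁻³⁴)/(1.055×10⁻³⁴) ≈ 7.481.
(|L|/ℏ)² = l(l+1) ≈ 55.96 ⇒ l = 7.

l = 7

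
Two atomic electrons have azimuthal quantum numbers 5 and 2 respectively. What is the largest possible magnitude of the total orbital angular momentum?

|L_tot|_max = 2√14 ℏ ≈ 7.483ℏ

By the triangle rule, |l₁ − l₂| ≤ L ≤ l₁ + l₂.
Allowed values: L = 3, 4, 5, 6, 7.
The largest magnitude corresponds to L = 7: |L_tot| = ℏ√(7·8) = 2√14 ℏ.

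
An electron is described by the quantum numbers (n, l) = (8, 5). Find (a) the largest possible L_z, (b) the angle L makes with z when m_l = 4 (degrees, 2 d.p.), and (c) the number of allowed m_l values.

L_z,max = lℏ = 5ℏ.
For m_l = 4: cos θ = 4/√30, θ ≈ 43.09°.
There are 2l+1 = 11 values of m_l.

L_z,max = 5ℏ; θ(m_l=4) ≈ 43.09°; 11 values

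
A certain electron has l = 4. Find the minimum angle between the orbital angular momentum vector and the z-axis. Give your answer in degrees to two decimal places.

|L| = ℏ√(l(l+1)) = 2√5 ℏ.
The smallest angle corresponds to the largest L_z, i.e. m_l = l = 4, giving L_z = 4ℏ.
cos θ_min = 4/√20, so θ_min ≈ 26.57°.

θ_min ≈ 26.57°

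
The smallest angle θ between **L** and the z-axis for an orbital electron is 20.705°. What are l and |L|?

cos θ_min = l/√(l(l+1)) = √(l/(l+1)), so l/(l+1) = cos²(20.705°) = 0.8750.
Thus l = 0.8750/(1 − 0.8750) ≈ 7.
Then |L| = ℏ√(7·8) = 2√14 ℏ.

l = 7, |L| = 2√14 ℏ ≈ 7.483ℏ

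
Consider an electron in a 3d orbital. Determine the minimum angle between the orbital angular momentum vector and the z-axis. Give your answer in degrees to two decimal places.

θ_min ≈ 35.26°

The 3d subshell has l = 2.
|L|² = l(l+1)ℏ² = 6ℏ², so |L| = √6 ℏ.
The smallest angle corresponds to the largest L_z, i.e. m_l = l = 2, giving L_z = 2ℏ.
cos θ_min = 2/√6, so θ_min ≈ 35.26°.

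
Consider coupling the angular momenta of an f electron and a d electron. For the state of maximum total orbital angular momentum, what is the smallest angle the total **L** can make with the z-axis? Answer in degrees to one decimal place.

L runs from |3 − 2| = 1 to 3 + 2 = 5.
So L can be 1, 2, 3, 4, 5.
The maximum is L = 5, with |L_tot| = ℏ√(5·6) = √30 ℏ.
The minimum angle with z is arccos(5/√30) ≈ 24.1°.

θ_min ≈ 24.1°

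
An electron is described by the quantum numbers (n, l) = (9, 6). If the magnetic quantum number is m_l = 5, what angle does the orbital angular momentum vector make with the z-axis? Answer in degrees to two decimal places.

θ ≈ 39.51°

|L| = ℏ√(l(l+1)) = √42 ℏ.
L_z = m_l ℏ = 5ℏ.
cos θ = L_z/|L| = 5/√42, so θ ≈ 39.51°.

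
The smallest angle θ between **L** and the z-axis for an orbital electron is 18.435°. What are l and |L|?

At minimum angle, m_l = l, so cos θ = l/√(l(l+1)); cos²θ = l/(l+1) = 0.9000.
Solving: l = 9.
Then |L| = ℏ√(9·10) = 3√10 ℏ.

l = 9, |L| = 3√10 ℏ ≈ 9.487ℏ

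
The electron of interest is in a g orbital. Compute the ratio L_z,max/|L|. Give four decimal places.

The letter g corresponds to l = 4.
|L| = 2√5 ℏ ≈ 4.4721ℏ, while L_z,max = lℏ = 4ℏ.
L_z,max/|L| = 4/√20 = 0.8944.

L_z,max/|L| = 0.8944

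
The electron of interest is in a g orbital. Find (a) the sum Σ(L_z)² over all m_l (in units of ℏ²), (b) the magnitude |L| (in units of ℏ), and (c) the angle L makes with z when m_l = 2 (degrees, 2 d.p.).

The letter g corresponds to l = 4.
Σ m_l² = 60, so Σ(L_z)² = 60 ℏ².
|L| = ℏ√(4·5) = 2√5 ℏ ≈ 4.472ℏ.
For m_l = 2: cos θ = 2/√20, θ ≈ 63.43°.

Σ(L_z)² = 60 ℏ²; |L| = 2√5 ℏ ≈ 4.472ℏ; θ(m_l=2) ≈ 63.43°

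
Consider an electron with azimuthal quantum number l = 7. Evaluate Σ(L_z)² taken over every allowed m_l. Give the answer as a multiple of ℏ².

m_l ∈ {-7, -6, -5, -4, -3, -2, -1, 0, 1, 2, 3, 4, 5, 6, 7}.
Σ m_l² = 2·(1 + 4 + 9 + 16 + 25 + 36 + 49) = 280.

Σ(L_z)² = 280 ℏ²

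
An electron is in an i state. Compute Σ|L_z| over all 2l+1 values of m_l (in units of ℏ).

Σ|L_z| = 42 ℏ

For an i orbital, l = 6.
m_l runs from −6 to 6, i.e. {-6, -5, -4, -3, -2, -1, 0, 1, 2, 3, 4, 5, 6}.
Σ|m_l| = l(l+1) = 42.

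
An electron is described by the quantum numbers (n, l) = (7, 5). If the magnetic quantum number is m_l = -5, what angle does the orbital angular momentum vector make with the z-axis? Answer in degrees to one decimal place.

θ ≈ 155.9°

|L| = √(l(l+1)) ℏ = √30 ℏ.
L_z = m_l ℏ = −5ℏ.
cos θ = L_z/|L| = -5/√30, so θ ≈ 155.9°.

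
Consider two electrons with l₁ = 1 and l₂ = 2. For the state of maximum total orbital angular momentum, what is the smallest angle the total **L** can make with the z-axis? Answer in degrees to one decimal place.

By the triangle rule, |l₁ − l₂| ≤ L ≤ l₁ + l₂.
L ∈ {1, 2, 3}.
The maximum is L = 3, with |L_tot| = ℏ√(3·4) = 2√3 ℏ.
The minimum angle with z is arccos(3/√12) ≈ 30.0°.

θ_min ≈ 30.0°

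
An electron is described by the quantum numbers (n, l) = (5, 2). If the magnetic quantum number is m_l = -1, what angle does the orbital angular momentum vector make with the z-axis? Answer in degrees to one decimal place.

|L| = √(l(l+1)) ℏ = √6 ℏ.
L_z = m_l ℏ = −1ℏ.
cos θ = L_z/|L| = -1/√6, so θ ≈ 114.1°.

θ ≈ 114.1°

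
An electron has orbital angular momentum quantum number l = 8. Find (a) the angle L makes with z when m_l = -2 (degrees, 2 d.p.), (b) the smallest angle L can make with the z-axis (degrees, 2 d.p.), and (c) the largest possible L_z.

θ(m_l=-2) ≈ 103.63°; θ_min ≈ 19.47°; L_z,max = 8ℏ

For m_l = -2: cos θ = -2/√72, θ ≈ 103.63°.
cos θ_min = 8/√72, so θ_min ≈ 19.47°.
L_z,max = lℏ = 8ℏ.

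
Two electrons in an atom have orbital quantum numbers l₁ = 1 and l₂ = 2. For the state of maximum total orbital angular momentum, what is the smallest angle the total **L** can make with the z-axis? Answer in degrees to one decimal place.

L runs from |1 − 2| = 1 to 1 + 2 = 3.
Allowed values: L = 1, 2, 3.
The maximum is L = 3, with |L_tot| = ℏ√(3·4) = 2√3 ℏ.
The minimum angle with z is arccos(3/√12) ≈ 30.0°.

θ_min ≈ 30.0°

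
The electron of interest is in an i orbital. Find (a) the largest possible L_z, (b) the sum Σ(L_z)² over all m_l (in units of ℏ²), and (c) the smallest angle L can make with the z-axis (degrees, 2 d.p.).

L_z,max = 6ℏ; Σ(L_z)² = 182 ℏ²; θ_min ≈ 22.21°

The letter i corresponds to l = 6.
L_z,max = lℏ = 6ℏ.
Σ m_l² = 182, so Σ(L_z)² = 182 ℏ².
cos θ_min = 6/√42, so θ_min ≈ 22.21°.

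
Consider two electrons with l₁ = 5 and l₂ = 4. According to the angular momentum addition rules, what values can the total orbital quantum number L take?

The total orbital quantum number L ranges from |l₁ − l₂| to l₁ + l₂ in integer steps.
Allowed values: L = 1, 2, 3, 4, 5, 6, 7, 8, 9.

L = 1, 2, 3, 4, 5, 6, 7, 8, 9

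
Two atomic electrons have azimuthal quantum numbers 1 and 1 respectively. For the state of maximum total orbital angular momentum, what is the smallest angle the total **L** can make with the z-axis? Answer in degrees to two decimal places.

θ_min ≈ 35.26°

Angular momentum addition gives L = |l₁ − l₂|, …, l₁ + l₂.
L ∈ {0, 1, 2}.
The maximum is L = 2, with |L_tot| = ℏ√(2·3) = √6 ℏ.
The minimum angle with z is arccos(2/√6) ≈ 35.26°.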